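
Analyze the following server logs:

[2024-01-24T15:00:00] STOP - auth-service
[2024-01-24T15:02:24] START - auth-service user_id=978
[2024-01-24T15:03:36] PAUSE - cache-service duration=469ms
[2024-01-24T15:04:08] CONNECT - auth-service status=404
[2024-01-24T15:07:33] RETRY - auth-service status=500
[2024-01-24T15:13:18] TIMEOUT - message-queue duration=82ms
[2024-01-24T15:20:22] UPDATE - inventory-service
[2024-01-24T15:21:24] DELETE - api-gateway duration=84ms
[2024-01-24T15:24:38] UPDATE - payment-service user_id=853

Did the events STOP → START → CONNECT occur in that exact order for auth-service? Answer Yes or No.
Yes

To verify sequence order:

1. Find all events in sequence STOP → START → CONNECT for auth-service
2. Extract their timestamps
3. Check if timestamps are in ascending order
4. Result: Yes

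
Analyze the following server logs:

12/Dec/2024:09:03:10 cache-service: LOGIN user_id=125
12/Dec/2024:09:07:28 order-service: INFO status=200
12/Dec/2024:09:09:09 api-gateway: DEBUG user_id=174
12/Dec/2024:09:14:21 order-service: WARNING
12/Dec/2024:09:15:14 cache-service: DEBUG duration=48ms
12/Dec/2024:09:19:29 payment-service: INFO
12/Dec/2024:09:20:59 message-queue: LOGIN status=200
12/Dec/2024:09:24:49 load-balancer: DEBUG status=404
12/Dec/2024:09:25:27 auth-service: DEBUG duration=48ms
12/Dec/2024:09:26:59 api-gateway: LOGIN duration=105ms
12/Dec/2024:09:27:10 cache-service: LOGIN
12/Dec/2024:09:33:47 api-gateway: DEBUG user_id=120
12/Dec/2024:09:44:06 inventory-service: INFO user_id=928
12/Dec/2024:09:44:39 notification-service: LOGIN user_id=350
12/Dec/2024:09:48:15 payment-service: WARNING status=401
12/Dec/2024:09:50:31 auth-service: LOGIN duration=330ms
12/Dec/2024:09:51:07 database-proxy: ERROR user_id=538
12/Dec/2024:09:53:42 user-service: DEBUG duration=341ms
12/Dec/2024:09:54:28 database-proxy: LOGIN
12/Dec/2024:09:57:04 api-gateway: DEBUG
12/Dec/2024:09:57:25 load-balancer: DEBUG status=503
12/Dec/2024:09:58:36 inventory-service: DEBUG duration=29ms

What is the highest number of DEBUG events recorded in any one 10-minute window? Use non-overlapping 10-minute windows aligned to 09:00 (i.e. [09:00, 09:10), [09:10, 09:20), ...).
4

To find the burst window:

1. Divide the log period into non-overlapping 10-minute windows starting at 09:00
2. Count DEBUG events in each window
3. Find the window with maximum count
4. Maximum events in a window: 4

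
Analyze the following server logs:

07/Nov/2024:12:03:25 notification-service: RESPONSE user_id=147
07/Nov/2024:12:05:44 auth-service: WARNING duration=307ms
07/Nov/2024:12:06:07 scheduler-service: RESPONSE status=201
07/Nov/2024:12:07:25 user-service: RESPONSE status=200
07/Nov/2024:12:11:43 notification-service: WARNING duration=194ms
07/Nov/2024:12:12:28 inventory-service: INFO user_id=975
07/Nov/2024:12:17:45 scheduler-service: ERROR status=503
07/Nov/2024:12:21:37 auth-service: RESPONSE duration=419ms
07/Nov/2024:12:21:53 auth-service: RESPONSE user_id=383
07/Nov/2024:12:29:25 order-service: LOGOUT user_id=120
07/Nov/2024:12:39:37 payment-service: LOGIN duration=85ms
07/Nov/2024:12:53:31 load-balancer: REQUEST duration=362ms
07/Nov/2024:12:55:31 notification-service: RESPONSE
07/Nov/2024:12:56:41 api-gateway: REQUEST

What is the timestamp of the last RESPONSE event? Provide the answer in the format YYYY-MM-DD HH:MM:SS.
2024-11-07 12:55:31

To find the last event:

1. Filter for all RESPONSE events
2. Sort by timestamp
3. Select the last one
4. Timestamp: 2024-11-07 12:55:31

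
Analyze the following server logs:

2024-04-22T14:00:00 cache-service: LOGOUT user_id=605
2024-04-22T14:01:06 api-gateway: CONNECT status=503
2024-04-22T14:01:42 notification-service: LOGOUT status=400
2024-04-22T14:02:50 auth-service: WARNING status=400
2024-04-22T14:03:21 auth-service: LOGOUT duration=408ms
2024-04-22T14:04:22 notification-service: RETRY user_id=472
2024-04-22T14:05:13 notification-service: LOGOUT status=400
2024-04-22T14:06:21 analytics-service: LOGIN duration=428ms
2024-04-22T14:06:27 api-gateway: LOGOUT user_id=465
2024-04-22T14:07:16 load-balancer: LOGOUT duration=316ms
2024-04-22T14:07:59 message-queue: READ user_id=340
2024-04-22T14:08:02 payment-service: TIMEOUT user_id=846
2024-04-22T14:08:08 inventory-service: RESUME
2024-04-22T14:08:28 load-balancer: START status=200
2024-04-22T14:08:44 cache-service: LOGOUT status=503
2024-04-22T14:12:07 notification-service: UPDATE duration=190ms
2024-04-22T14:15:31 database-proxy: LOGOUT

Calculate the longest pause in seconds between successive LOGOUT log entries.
407

To find the longest gap:

1. Extract all LOGOUT events in chronological order
2. Calculate time differences between consecutive events
3. Find the maximum difference
4. Longest gap: 407 seconds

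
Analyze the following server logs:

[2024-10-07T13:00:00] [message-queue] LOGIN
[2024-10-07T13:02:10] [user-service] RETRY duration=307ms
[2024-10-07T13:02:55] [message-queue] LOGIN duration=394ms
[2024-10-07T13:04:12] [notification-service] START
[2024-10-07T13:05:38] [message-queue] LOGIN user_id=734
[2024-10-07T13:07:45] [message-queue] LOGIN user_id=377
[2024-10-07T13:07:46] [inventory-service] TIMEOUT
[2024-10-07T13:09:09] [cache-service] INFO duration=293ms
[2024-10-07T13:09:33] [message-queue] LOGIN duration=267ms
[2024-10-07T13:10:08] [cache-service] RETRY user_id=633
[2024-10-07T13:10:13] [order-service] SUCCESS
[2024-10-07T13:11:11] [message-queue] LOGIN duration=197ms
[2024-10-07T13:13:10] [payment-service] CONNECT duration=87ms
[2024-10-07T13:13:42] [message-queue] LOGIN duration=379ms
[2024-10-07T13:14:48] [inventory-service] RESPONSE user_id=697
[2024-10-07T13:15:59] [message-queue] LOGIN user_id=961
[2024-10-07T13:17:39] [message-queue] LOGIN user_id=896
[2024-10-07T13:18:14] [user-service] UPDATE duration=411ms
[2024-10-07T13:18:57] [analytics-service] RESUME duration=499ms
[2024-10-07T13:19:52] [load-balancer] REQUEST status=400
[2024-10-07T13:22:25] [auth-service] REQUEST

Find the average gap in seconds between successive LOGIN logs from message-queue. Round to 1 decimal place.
132.4

To calculate average interval:

1. Find all LOGIN events for message-queue in order
2. Calculate time gaps between consecutive events
3. Compute mean of gaps: 1059 / 8 = 132.4 seconds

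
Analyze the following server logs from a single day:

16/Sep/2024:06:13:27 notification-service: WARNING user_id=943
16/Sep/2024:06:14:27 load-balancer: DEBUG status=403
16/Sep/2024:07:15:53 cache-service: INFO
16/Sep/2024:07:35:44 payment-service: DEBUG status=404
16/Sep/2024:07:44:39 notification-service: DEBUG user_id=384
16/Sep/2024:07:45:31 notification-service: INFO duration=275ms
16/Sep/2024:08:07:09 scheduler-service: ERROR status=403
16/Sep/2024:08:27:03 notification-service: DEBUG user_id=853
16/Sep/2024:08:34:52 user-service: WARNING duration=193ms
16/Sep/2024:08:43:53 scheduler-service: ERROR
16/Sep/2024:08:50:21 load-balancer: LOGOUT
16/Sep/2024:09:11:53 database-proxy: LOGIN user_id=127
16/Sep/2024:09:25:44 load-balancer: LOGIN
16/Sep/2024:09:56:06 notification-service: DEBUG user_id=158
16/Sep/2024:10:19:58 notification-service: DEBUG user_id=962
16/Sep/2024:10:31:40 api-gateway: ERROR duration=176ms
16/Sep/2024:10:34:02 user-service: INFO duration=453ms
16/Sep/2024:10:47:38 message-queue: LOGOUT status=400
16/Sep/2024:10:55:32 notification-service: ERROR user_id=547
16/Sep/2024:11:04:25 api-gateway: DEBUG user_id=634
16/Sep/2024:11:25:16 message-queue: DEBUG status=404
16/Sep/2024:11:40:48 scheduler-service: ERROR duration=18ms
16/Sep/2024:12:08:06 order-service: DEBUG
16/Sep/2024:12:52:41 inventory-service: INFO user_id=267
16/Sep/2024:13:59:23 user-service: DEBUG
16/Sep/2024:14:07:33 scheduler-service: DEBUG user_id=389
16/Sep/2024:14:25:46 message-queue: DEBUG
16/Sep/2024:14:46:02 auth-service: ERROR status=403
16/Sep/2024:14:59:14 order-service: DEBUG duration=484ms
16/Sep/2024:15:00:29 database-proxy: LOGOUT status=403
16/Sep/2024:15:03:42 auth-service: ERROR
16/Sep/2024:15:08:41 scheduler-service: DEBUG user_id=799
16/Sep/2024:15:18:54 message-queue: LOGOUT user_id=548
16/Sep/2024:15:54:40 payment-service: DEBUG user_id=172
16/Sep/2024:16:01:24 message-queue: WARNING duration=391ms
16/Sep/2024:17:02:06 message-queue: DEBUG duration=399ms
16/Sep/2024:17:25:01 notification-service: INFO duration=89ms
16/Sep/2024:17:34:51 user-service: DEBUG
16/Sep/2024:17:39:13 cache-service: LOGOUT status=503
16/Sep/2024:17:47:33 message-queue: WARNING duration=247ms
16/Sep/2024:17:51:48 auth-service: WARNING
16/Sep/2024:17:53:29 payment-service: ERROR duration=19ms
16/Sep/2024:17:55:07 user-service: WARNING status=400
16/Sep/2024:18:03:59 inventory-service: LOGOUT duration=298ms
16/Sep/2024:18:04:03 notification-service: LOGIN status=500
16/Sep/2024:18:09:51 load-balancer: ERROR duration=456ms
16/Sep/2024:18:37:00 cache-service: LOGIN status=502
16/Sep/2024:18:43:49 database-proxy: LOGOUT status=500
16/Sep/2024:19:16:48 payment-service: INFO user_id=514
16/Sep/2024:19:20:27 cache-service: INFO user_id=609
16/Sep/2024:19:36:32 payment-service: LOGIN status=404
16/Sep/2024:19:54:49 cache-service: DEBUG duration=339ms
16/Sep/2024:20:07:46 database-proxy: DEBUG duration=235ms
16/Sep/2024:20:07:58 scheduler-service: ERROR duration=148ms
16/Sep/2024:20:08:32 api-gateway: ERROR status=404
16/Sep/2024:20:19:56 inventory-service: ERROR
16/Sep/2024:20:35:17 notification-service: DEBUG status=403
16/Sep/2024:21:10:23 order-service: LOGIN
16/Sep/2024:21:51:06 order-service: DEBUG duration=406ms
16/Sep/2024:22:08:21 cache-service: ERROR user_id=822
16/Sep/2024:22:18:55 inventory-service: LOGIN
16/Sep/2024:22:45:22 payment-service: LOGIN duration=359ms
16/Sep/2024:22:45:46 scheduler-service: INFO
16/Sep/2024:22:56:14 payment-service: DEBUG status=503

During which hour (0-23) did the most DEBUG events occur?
14

To find the peak hour:

1. Group all DEBUG events by hour
2. Count events in each hour
3. Find hour with maximum count
4. Peak hour: 14 (with 3 events)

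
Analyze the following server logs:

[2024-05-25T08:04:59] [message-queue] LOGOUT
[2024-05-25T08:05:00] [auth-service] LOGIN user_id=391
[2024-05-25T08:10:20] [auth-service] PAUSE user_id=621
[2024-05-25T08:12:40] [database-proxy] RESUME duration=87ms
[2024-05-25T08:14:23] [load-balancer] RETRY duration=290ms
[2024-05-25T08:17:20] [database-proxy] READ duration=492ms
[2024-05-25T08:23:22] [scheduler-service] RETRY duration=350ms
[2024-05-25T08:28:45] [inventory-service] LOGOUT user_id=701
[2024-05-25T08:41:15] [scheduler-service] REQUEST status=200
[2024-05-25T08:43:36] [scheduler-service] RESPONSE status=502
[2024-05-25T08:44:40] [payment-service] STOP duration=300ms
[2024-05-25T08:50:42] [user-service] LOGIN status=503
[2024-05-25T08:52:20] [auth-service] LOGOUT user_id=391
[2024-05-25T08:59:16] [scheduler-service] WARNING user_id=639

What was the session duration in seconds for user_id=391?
2840

To calculate session duration:

1. Find LOGIN event for user_id=391: 2024-05-25T08:05:00
2. Find LOGOUT event for user_id=391: 2024-05-25T08:52:20
3. Session duration: 2024-05-25T08:52:20 - 2024-05-25T08:05:00 = 2840 seconds (47 minutes)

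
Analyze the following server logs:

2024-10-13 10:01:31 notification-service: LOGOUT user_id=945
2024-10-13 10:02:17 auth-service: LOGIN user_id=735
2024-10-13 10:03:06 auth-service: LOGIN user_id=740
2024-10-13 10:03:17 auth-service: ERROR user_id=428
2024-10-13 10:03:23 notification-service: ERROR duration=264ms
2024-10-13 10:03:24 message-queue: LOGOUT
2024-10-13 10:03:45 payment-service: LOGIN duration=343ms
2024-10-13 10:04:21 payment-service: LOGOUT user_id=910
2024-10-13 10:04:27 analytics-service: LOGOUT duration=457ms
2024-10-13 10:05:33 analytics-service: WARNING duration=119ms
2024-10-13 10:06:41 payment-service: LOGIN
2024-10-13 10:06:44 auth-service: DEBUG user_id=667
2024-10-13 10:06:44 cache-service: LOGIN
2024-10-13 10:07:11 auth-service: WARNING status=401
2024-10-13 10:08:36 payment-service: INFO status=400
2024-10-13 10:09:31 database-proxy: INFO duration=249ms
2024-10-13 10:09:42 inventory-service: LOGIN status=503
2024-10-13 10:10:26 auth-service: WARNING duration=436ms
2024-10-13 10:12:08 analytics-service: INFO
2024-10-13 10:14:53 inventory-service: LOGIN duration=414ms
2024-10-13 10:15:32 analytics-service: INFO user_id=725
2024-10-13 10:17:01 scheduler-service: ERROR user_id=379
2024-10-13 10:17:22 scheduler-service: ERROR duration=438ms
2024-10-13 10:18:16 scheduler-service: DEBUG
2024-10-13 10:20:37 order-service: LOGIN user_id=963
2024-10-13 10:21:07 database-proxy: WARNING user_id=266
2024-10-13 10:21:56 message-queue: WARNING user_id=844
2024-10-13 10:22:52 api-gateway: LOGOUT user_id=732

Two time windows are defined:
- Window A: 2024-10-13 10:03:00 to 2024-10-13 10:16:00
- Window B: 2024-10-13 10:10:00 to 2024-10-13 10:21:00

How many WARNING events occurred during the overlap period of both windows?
1

To find overlap events:

1. Window A: 2024-10-13 10:03:00 to 2024-10-13 10:16:00
2. Window B: 2024-10-13 10:10:00 to 2024-10-13 10:21:00
3. Overlap period: 2024-10-13 10:10:00 to 2024-10-13 10:16:00
4. Count WARNING events in overlap: 1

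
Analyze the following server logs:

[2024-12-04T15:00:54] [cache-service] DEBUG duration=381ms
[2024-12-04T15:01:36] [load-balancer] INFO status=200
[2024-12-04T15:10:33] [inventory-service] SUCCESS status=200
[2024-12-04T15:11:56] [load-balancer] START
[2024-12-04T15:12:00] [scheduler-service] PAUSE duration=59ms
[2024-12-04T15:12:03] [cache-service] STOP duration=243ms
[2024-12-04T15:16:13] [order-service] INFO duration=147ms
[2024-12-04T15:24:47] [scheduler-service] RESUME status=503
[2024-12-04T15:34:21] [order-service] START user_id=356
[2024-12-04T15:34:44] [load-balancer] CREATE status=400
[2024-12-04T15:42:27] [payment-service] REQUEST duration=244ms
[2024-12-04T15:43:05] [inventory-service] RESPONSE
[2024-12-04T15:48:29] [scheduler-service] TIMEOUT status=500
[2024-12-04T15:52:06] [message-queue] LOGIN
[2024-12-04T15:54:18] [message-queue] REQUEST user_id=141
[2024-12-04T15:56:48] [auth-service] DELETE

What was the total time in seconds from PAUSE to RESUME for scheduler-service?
767

To calculate state duration:

1. Find PAUSE event for scheduler-service: 2024-12-04T15:12:00
2. Find RESUME event for scheduler-service: 2024-12-04T15:24:47
3. Calculate duration: 2024-12-04T15:24:47 - 2024-12-04T15:12:00 = 767 seconds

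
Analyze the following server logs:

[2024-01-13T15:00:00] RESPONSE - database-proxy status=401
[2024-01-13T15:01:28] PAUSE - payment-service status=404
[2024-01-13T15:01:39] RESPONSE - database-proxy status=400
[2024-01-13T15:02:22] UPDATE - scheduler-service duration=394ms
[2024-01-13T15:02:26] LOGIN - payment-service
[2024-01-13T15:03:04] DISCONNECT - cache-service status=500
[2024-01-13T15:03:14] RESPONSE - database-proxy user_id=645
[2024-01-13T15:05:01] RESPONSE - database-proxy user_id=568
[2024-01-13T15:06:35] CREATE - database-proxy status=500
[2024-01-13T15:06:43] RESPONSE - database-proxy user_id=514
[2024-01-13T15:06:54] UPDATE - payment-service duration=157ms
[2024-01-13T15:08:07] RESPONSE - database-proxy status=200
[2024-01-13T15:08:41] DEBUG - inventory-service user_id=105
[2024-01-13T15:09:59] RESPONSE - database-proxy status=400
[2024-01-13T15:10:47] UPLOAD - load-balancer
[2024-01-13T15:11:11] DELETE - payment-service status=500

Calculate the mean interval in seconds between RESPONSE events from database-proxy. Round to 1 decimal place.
99.8

To calculate average interval:

1. Find all RESPONSE events for database-proxy in order
2. Calculate time gaps between consecutive events
3. Compute mean of gaps: 599 / 6 = 99.8 seconds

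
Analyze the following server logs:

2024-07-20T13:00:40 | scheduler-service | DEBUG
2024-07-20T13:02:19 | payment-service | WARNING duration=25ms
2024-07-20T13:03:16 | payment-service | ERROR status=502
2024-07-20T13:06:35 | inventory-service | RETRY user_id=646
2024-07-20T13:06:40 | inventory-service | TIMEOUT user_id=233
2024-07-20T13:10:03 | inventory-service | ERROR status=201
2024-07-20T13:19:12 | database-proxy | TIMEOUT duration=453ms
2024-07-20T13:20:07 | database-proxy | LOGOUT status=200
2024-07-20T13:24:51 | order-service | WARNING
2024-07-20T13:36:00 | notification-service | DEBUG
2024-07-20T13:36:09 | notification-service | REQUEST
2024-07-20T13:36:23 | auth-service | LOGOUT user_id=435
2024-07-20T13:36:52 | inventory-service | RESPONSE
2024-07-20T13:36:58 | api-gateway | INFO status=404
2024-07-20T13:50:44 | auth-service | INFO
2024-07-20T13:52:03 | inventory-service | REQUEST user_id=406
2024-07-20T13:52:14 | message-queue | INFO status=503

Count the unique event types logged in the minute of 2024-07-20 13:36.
5

To count unique event types:

1. Filter events in the minute starting at 2024-07-20 13:36
2. Extract event types from matching entries
3. Count unique types: 5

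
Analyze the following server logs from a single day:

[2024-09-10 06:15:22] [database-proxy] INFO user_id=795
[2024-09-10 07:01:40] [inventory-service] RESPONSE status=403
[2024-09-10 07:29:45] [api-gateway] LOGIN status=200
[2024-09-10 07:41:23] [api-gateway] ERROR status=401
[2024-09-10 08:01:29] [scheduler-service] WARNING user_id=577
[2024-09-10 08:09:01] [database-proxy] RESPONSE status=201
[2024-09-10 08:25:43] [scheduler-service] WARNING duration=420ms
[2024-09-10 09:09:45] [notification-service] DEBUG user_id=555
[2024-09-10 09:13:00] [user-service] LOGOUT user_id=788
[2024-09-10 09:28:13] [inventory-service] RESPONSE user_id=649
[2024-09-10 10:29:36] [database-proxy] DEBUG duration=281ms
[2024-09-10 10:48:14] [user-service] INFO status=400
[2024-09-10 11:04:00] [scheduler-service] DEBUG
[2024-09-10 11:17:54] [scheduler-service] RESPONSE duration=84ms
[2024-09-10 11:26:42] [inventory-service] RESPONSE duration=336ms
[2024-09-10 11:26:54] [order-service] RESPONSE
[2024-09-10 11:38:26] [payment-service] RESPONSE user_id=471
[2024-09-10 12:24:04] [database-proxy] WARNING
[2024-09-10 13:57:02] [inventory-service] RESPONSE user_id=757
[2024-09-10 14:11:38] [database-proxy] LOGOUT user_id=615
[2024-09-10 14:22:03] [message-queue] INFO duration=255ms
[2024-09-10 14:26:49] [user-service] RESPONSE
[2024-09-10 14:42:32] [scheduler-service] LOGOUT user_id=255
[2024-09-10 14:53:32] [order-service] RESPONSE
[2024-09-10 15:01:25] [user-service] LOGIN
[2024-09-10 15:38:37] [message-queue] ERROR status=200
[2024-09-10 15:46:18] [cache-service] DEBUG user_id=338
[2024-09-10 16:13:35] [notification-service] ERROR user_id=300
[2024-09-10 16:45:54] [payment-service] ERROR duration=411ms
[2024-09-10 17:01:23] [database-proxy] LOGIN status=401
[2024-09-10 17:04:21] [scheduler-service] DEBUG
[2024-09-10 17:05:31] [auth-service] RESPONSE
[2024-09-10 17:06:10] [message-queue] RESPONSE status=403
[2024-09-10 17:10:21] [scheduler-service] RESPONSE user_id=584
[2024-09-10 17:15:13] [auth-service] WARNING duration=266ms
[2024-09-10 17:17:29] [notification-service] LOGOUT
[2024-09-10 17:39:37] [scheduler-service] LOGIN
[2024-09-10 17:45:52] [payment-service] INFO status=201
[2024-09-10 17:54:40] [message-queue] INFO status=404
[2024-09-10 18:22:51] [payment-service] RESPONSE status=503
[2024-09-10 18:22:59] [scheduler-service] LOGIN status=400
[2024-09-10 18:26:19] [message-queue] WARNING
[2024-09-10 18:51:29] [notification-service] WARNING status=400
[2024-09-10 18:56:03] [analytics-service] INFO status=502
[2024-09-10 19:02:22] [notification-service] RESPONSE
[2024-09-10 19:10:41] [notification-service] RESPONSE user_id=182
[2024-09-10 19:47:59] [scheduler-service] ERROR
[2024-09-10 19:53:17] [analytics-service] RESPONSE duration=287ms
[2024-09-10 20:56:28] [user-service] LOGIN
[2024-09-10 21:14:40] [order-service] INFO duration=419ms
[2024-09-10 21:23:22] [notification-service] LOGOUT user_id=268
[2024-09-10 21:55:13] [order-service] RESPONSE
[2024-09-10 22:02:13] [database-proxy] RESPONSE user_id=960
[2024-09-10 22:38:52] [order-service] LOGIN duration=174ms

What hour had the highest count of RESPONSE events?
11

To find the peak hour:

1. Group all RESPONSE events by hour
2. Count events in each hour
3. Find hour with maximum count
4. Peak hour: 11 (with 4 events)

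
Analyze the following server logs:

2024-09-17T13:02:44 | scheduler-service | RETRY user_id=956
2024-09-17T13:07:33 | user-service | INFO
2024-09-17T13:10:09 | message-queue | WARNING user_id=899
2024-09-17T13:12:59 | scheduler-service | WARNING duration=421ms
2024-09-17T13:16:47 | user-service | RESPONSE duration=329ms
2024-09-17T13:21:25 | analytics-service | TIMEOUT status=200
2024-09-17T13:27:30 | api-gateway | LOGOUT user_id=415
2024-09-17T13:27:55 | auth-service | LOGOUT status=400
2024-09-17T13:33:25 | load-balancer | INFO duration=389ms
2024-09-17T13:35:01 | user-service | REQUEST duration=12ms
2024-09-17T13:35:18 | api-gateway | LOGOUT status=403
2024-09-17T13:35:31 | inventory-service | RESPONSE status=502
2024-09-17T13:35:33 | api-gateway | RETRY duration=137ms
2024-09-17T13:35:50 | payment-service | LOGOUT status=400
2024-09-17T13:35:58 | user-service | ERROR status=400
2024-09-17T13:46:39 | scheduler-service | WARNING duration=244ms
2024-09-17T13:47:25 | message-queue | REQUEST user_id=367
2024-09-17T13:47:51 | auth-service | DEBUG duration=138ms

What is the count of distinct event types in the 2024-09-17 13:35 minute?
5

To count unique event types:

1. Filter events in the minute starting at 2024-09-17 13:35
2. Extract event types from matching entries
3. Count unique types: 5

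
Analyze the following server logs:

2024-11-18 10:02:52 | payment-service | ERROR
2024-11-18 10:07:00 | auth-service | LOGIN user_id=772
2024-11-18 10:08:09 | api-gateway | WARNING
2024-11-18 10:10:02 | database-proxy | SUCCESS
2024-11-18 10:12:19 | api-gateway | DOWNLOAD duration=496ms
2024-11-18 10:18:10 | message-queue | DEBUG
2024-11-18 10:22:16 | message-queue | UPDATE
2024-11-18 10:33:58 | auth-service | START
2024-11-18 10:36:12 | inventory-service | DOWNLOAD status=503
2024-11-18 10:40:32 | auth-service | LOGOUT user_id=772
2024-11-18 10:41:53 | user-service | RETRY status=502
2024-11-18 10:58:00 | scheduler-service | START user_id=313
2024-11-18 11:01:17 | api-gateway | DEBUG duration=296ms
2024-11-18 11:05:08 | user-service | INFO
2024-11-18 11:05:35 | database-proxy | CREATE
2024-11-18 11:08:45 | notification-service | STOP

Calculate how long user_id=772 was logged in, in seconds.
2012

To calculate session duration:

1. Find LOGIN event for user_id=772: 2024-11-18 10:07:00
2. Find LOGOUT event for user_id=772: 2024-11-18 10:40:32
3. Session duration: 2024-11-18 10:40:32 - 2024-11-18 10:07:00 = 2012 seconds (33 minutes)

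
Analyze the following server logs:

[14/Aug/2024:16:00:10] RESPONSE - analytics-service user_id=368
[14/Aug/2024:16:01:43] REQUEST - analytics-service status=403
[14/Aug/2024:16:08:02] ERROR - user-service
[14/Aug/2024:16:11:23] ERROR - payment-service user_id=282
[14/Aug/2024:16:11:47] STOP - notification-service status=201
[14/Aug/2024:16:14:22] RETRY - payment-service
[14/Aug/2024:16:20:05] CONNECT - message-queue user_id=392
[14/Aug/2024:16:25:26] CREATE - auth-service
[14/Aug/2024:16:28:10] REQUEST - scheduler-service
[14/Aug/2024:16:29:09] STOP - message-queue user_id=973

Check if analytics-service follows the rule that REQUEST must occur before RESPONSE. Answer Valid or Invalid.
Invalid

To validate ordering:

1. Required order: REQUEST → RESPONSE
2. Rule: REQUEST must occur before RESPONSE
3. Check actual order of events for analytics-service
4. Result: Invalid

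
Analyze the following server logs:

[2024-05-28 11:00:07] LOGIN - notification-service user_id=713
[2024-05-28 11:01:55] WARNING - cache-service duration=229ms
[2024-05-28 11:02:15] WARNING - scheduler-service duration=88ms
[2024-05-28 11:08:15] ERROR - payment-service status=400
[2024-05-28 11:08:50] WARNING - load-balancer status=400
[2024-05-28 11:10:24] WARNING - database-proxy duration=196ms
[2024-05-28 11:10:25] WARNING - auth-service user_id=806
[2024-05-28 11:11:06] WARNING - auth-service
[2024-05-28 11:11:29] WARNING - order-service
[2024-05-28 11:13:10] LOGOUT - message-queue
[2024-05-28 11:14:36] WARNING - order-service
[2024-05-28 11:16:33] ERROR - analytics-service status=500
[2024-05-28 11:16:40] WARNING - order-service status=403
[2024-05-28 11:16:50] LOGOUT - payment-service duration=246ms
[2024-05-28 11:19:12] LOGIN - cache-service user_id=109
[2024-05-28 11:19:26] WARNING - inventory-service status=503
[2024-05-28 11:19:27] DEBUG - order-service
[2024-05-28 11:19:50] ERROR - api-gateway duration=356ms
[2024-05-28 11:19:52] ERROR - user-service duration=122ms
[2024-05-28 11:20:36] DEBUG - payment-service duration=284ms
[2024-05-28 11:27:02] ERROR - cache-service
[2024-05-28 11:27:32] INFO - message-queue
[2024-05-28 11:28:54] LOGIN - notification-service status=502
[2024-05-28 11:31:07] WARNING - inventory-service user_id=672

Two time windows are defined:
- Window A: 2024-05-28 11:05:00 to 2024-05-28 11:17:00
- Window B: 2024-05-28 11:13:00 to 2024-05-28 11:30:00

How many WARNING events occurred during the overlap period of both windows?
2

To find overlap events:

1. Window A: 2024-05-28 11:05:00 to 2024-05-28 11:17:00
2. Window B: 2024-05-28 11:13:00 to 2024-05-28 11:30:00
3. Overlap period: 2024-05-28 11:13:00 to 2024-05-28 11:17:00
4. Count WARNING events in overlap: 2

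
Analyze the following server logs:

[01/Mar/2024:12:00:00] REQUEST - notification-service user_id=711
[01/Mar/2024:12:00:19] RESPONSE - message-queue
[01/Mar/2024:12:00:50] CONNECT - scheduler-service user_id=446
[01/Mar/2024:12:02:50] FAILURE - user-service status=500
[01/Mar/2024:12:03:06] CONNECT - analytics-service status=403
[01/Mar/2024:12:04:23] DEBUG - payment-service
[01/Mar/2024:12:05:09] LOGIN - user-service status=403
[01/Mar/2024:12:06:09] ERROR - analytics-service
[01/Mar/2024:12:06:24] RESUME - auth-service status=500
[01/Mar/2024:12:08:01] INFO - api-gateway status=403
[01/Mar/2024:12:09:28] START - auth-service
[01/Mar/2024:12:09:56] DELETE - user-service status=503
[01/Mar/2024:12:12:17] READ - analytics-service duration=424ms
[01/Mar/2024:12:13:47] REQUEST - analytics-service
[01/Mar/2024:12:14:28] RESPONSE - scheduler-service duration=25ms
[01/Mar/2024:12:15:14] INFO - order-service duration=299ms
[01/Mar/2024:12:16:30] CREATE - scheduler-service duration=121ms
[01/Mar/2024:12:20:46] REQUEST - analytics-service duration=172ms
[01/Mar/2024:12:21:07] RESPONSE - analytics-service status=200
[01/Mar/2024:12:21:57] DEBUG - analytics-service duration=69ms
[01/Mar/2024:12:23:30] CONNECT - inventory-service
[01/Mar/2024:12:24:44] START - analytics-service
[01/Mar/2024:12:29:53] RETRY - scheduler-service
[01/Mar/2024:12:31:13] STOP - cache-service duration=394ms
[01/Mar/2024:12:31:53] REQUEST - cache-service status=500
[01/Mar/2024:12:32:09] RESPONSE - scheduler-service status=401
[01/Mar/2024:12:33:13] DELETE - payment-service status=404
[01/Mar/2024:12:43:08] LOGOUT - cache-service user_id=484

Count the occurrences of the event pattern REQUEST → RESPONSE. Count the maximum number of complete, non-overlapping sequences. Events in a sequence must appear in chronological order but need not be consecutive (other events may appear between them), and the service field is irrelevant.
4

To count sequences:

1. Look for pattern: REQUEST → RESPONSE
2. Greedily scan the log in chronological order, matching each sequence element in turn (ignoring service)
3. Each time the full pattern completes, increment the count and restart matching from the next event
4. Complete non-overlapping sequences found: 4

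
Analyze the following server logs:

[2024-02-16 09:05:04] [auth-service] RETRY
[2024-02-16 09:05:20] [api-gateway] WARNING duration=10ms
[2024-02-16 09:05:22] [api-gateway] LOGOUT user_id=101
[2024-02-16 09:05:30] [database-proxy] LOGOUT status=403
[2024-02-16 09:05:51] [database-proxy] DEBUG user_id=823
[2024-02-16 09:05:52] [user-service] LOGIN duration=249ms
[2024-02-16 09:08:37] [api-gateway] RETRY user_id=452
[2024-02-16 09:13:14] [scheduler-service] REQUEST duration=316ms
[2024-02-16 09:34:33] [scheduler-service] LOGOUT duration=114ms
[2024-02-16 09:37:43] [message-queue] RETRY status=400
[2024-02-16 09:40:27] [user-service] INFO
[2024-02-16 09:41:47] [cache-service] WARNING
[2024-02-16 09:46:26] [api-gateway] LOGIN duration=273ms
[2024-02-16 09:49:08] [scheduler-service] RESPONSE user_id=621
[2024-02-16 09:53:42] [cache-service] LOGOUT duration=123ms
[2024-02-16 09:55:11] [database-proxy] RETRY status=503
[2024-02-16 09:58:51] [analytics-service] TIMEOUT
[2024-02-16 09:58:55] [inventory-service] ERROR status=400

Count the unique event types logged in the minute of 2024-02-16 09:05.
5

To count unique event types:

1. Filter events in the minute starting at 2024-02-16 09:05
2. Extract event types from matching entries
3. Count unique types: 5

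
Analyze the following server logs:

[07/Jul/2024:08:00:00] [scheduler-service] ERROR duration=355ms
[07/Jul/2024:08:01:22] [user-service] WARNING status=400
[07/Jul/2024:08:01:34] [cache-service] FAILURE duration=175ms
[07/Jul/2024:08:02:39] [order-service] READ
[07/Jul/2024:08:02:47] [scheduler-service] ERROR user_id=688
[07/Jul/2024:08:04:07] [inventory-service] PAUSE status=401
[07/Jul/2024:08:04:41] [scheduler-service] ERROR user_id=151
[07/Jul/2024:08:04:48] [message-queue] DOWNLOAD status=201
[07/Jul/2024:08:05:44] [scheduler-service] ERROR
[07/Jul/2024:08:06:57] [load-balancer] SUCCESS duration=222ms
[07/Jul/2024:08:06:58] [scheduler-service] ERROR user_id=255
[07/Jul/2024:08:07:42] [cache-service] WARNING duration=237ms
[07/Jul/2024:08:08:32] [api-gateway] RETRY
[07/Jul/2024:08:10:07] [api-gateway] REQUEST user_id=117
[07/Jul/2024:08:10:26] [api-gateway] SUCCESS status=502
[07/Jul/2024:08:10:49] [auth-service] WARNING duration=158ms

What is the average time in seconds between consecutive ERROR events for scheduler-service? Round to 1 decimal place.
104.5

To calculate average interval:

1. Find all ERROR events for scheduler-service in order
2. Calculate time gaps between consecutive events
3. Compute mean of gaps: 418 / 4 = 104.5 seconds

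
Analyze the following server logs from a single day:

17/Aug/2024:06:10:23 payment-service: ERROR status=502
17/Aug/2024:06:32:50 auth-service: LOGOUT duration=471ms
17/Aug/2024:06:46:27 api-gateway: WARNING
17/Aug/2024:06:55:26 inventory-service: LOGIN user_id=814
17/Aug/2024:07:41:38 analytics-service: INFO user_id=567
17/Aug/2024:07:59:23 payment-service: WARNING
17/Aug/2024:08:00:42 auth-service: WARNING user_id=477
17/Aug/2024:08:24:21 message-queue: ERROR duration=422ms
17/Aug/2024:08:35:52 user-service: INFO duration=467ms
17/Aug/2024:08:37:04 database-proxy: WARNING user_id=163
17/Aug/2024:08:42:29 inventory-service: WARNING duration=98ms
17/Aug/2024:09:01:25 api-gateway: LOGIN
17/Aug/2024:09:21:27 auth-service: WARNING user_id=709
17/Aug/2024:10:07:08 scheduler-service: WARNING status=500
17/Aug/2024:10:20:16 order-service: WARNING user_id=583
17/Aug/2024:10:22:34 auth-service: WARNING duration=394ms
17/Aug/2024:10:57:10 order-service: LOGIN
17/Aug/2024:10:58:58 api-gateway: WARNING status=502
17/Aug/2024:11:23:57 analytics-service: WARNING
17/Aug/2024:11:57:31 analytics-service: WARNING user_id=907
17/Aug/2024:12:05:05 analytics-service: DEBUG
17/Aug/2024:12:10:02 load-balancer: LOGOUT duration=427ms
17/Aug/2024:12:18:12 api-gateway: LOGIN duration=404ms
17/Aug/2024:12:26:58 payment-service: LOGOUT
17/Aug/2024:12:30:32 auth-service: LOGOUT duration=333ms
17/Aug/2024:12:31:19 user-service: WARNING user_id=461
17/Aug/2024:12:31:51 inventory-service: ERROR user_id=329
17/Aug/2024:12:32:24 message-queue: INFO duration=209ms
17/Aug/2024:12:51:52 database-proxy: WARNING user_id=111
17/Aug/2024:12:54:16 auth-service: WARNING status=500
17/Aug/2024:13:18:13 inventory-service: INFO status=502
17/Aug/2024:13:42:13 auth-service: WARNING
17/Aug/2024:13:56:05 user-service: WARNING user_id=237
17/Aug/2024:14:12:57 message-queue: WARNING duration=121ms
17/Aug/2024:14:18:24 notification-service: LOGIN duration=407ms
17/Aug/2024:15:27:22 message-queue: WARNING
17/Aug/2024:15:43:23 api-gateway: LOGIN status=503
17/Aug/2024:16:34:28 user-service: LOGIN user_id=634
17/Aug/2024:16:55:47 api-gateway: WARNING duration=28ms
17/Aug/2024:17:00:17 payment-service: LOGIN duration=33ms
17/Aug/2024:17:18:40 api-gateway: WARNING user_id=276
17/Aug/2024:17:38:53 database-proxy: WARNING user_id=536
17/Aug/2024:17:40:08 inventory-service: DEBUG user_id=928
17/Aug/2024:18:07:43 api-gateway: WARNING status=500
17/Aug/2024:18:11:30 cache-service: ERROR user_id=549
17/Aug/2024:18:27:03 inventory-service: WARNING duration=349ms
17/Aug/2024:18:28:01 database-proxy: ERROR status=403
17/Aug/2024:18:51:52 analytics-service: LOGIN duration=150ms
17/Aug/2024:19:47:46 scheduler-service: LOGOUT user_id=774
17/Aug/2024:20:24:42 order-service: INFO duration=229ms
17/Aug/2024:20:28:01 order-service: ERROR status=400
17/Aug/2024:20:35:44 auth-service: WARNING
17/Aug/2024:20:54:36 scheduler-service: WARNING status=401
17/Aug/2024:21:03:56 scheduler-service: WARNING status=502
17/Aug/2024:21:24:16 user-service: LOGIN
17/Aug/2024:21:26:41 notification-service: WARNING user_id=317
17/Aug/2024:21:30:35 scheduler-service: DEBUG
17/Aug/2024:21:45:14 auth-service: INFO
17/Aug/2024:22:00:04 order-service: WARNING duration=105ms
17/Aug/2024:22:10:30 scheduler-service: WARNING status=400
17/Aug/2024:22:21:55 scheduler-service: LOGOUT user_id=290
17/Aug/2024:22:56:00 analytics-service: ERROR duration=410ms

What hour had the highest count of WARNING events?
10

To find the peak hour:

1. Group all WARNING events by hour
2. Count events in each hour
3. Find hour with maximum count
4. Peak hour: 10 (with 4 events)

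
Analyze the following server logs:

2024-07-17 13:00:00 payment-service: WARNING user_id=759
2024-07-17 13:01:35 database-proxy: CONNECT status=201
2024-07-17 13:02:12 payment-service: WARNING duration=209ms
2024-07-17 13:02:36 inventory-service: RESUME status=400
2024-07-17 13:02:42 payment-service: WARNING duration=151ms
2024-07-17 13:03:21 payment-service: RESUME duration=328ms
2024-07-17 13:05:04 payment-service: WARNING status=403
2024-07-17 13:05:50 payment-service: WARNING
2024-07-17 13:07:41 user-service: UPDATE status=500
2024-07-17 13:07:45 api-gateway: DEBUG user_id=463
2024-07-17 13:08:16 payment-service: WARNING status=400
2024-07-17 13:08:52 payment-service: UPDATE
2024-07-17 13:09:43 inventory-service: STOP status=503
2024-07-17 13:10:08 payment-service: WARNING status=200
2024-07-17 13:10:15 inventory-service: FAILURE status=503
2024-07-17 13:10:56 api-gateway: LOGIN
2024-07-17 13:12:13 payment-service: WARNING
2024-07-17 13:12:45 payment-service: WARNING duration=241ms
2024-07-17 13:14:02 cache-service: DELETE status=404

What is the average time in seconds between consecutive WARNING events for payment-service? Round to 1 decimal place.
95.6

To calculate average interval:

1. Find all WARNING events for payment-service in order
2. Calculate time gaps between consecutive events
3. Compute mean of gaps: 765 / 8 = 95.6 seconds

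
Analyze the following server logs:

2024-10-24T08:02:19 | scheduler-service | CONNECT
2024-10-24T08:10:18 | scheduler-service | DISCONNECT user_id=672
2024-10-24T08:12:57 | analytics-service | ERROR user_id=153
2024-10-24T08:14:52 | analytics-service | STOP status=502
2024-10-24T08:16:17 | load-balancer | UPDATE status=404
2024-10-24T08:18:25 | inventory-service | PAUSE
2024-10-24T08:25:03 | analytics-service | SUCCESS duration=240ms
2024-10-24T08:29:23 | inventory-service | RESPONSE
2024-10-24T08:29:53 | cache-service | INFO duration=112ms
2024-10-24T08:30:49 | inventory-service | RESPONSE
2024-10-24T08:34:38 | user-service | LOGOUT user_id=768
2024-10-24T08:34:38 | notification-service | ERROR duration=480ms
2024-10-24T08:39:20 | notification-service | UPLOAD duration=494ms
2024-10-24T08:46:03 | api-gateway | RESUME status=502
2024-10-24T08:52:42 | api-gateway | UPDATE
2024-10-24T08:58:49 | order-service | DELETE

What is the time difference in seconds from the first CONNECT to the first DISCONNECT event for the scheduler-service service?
479

To find the time between events:

1. Locate the first CONNECT event for scheduler-service: 2024-10-24T08:02:19
2. Locate the first DISCONNECT event for scheduler-service: 2024-10-24T08:10:18
3. Calculate the difference: 2024-10-24T08:10:18 - 2024-10-24T08:02:19 = 479 seconds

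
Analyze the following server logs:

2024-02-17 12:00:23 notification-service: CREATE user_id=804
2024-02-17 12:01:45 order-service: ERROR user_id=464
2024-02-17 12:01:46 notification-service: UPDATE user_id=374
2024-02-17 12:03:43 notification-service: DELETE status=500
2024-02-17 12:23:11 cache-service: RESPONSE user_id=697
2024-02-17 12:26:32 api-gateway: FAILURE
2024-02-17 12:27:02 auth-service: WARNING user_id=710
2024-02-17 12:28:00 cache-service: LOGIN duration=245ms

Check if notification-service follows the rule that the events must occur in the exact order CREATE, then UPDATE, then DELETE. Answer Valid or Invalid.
Valid

To validate ordering:

1. Required order: CREATE → UPDATE → DELETE
2. Rule: the events must occur in the exact order CREATE, then UPDATE, then DELETE
3. Check actual order of events for notification-service
4. Result: Valid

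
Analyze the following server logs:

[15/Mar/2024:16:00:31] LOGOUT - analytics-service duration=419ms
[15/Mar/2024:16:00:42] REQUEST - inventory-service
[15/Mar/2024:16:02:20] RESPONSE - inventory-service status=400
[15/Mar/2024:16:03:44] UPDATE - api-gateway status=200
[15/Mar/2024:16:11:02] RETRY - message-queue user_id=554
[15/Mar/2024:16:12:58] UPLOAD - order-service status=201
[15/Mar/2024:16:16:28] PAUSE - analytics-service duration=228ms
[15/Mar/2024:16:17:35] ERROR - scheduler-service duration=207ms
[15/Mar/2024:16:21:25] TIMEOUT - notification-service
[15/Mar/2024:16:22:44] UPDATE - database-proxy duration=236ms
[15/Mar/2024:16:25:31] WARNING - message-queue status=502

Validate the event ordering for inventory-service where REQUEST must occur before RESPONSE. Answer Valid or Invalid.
Valid

To validate ordering:

1. Required order: REQUEST → RESPONSE
2. Rule: REQUEST must occur before RESPONSE
3. Check actual order of events for inventory-service
4. Result: Valid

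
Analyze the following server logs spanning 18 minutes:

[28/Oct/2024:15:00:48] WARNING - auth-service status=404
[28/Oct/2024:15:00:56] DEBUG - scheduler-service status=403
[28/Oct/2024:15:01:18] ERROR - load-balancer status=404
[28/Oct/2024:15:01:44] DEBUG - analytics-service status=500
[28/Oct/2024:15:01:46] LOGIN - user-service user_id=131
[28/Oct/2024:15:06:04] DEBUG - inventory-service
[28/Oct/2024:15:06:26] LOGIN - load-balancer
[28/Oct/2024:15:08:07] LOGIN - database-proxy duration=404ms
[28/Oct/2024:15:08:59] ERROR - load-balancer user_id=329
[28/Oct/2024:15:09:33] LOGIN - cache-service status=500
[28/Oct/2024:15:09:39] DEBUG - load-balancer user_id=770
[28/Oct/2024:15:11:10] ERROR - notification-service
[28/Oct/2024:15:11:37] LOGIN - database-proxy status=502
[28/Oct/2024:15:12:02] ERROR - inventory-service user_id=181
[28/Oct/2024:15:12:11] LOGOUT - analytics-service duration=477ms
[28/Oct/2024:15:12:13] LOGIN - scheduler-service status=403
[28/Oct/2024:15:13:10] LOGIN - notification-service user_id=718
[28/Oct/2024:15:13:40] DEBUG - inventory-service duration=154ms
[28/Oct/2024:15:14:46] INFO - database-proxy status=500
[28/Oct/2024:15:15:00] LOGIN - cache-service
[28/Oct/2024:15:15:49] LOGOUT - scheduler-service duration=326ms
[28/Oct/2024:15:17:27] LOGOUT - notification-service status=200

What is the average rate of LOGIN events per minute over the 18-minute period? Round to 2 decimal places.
0.44

To calculate the rate:

1. Count total LOGIN events: 8
2. Total time period: 18 minutes
3. Rate = 8 / 18 = 0.44 events per minute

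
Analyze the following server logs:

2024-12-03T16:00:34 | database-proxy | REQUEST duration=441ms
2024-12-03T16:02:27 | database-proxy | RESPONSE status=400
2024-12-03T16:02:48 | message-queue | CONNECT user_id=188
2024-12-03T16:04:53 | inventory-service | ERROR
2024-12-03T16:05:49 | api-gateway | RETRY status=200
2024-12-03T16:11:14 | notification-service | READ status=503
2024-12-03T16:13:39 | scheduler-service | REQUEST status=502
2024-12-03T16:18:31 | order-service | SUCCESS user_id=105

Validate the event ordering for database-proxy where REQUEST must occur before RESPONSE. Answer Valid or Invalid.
Valid

To validate ordering:

1. Required order: REQUEST → RESPONSE
2. Rule: REQUEST must occur before RESPONSE
3. Check actual order of events for database-proxy
4. Result: Valid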